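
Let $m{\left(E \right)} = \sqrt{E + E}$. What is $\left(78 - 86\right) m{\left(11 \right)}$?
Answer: $- 8 \sqrt{22} \approx -37.523$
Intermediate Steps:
$m{\left(E \right)} = \sqrt{2} \sqrt{E}$ ($m{\left(E \right)} = \sqrt{2 E} = \sqrt{2} \sqrt{E}$)
$\left(78 - 86\right) m{\left(11 \right)} = \left(78 - 86\right) \sqrt{2} \sqrt{11} = - 8 \sqrt{22}$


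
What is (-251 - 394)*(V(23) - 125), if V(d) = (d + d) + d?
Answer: 36120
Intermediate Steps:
V(d) = 3*d (V(d) = 2*d + d = 3*d)
(-251 - 394)*(V(23) - 125) = (-251 - 394)*(3*23 - 125) = -645*(69 - 125) = -645*(-56) = 36120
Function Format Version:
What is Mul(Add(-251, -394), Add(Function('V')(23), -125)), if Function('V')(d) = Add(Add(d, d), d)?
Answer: 36120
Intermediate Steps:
Function('V')(d) = Mul(3, d) (Function('V')(d) = Add(Mul(2, d), d) = Mul(3, d))
Mul(Add(-251, -394), Add(Function('V')(23), -125)) = Mul(Add(-251, -394), Add(Mul(3, 23), -125)) = Mul(-645, Add(69, -125)) = Mul(-645, -56) = 36120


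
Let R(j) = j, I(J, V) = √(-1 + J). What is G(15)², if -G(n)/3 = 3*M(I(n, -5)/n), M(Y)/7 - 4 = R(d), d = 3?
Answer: 194481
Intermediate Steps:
M(Y) = 49 (M(Y) = 28 + 7*3 = 28 + 21 = 49)
G(n) = -441 (G(n) = -9*49 = -3*147 = -441)
G(15)² = (-441)² = 194481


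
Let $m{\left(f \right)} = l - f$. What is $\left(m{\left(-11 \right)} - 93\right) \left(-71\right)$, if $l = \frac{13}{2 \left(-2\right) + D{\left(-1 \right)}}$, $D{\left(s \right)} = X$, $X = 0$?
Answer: $\frac{24211}{4} \approx 6052.8$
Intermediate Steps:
$D{\left(s \right)} = 0$
$l = - \frac{13}{4}$ ($l = \frac{13}{2 \left(-2\right) + 0} = \frac{13}{-4 + 0} = \frac{13}{-4} = 13 \left(- \frac{1}{4}\right) = - \frac{13}{4} \approx -3.25$)
$m{\left(f \right)} = - \frac{13}{4} - f$
$\left(m{\left(-11 \right)} - 93\right) \left(-71\right) = \left(\left(- \frac{13}{4} - -11\right) - 93\right) \left(-71\right) = \left(\left(- \frac{13}{4} + 11\right) - 93\right) \left(-71\right) = \left(\frac{31}{4} - 93\right) \left(-71\right) = \left(- \frac{341}{4}\right) \left(-71\right) = \frac{24211}{4}$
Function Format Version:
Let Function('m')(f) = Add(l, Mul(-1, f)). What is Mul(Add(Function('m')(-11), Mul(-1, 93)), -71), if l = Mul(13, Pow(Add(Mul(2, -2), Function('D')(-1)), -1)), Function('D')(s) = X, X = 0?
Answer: Rational(24211, 4) ≈ 6052.8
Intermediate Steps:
Function('D')(s) = 0
l = Rational(-13, 4) (l = Mul(13, Pow(Add(Mul(2, -2), 0), -1)) = Mul(13, Pow(Add(-4, 0), -1)) = Mul(13, Pow(-4, -1)) = Mul(13, Rational(-1, 4)) = Rational(-13, 4) ≈ -3.2500)
Function('m')(f) = Add(Rational(-13, 4), Mul(-1, f))
Mul(Add(Function('m')(-11), Mul(-1, 93)), -71) = Mul(Add(Add(Rational(-13, 4), Mul(-1, -11)), Mul(-1, 93)), -71) = Mul(Add(Add(Rational(-13, 4), 11), -93), -71) = Mul(Add(Rational(31, 4), -93), -71) = Mul(Rational(-341, 4), -71) = Rational(24211, 4)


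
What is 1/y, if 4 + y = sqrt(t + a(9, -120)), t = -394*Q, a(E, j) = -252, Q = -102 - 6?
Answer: 1/10571 + 15*sqrt(47)/21142 ≈ 0.0049586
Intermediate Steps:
Q = -108
t = 42552 (t = -394*(-108) = 42552)
y = -4 + 30*sqrt(47) (y = -4 + sqrt(42552 - 252) = -4 + sqrt(42300) = -4 + 30*sqrt(47) ≈ 201.67)
1/y = 1/(-4 + 30*sqrt(47))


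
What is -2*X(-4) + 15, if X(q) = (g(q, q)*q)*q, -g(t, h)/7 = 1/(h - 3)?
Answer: -17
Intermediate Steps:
g(t, h) = -7/(-3 + h) (g(t, h) = -7/(h - 3) = -7/(-3 + h))
X(q) = -7*q**2/(-3 + q) (X(q) = ((-7/(-3 + q))*q)*q = (-7*q/(-3 + q))*q = -7*q**2/(-3 + q))
-2*X(-4) + 15 = -(-14)*(-4)**2/(-3 - 4) + 15 = -(-14)*16/(-7) + 15 = -(-14)*16*(-1)/7 + 15 = -2*16 + 15 = -32 + 15 = -17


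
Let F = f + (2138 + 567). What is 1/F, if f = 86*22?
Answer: 1/4597 ≈ 0.00021753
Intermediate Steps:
f = 1892
F = 4597 (F = 1892 + (2138 + 567) = 1892 + 2705 = 4597)
1/F = 1/4597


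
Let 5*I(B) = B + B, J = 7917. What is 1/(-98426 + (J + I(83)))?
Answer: -5/452379 ≈ -1.1053e-5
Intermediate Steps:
I(B) = 2*B/5 (I(B) = (B + B)/5 = (2*B)/5 = 2*B/5)
1/(-98426 + (J + I(83))) = 1/(-98426 + (7917 + (⅖)*83)) = 1/(-98426 + (7917 + 166/5)) = 1/(-98426 + 39751/5) = 1/(-452379/5) = -5/452379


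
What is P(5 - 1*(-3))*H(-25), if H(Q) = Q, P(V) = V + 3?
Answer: -275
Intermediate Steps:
P(V) = 3 + V
P(5 - 1*(-3))*H(-25) = (3 + (5 - 1*(-3)))*(-25) = (3 + (5 + 3))*(-25) = (3 + 8)*(-25) = 11*(-25) = -275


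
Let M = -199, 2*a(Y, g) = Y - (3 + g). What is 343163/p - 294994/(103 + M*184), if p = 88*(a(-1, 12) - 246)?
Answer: -5936204731/816138576 ≈ -7.2735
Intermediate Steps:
a(Y, g) = -3/2 + Y/2 - g/2 (a(Y, g) = (Y - (3 + g))/2 = (Y + (-3 - g))/2 = (-3 + Y - g)/2 = -3/2 + Y/2 - g/2)
p = -22352 (p = 88*((-3/2 + (1/2)*(-1) - 1/2*12) - 246) = 88*((-3/2 - 1/2 - 6) - 246) = 88*(-8 - 246) = 88*(-254) = -22352)
343163/p - 294994/(103 + M*184) = 343163/(-22352) - 294994/(103 - 199*184) = 343163*(-1/22352) - 294994/(103 - 36616) = -343163/22352 - 294994/(-36513) = -343163/22352 - 294994*(-1/36513) = -343163/22352 + 294994/36513 = -5936204731/816138576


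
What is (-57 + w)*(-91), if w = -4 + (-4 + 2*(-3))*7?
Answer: 11921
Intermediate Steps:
w = -74 (w = -4 + (-4 - 6)*7 = -4 - 10*7 = -4 - 70 = -74)
(-57 + w)*(-91) = (-57 - 74)*(-91) = -131*(-91) = 11921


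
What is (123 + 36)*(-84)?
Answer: -13356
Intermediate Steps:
(123 + 36)*(-84) = 159*(-84) = -13356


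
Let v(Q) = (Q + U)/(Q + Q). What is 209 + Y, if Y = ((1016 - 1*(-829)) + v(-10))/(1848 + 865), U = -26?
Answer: 2844319/13565 ≈ 209.68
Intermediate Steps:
v(Q) = (-26 + Q)/(2*Q) (v(Q) = (Q - 26)/(Q + Q) = (-26 + Q)/((2*Q)) = (-26 + Q)*(1/(2*Q)) = (-26 + Q)/(2*Q))
Y = 9234/13565 (Y = ((1016 - 1*(-829)) + (½)*(-26 - 10)/(-10))/(1848 + 865) = ((1016 + 829) + (½)*(-⅒)*(-36))/2713 = (1845 + 9/5)*(1/2713) = (9234/5)*(1/2713) = 9234/13565 ≈ 0.68072)
209 + Y = 209 + 9234/13565 = 2844319/13565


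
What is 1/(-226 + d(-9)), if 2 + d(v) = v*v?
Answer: -1/147 ≈ -0.0068027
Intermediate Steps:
d(v) = -2 + v² (d(v) = -2 + v*v = -2 + v²)
1/(-226 + d(-9)) = 1/(-226 + (-2 + (-9)²)) = 1/(-226 + (-2 + 81)) = 1/(-226 + 79) = 1/(-147) = -1/147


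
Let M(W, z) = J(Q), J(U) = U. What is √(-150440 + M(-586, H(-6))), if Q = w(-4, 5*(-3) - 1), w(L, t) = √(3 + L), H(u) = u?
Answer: √(-150440 + I) ≈ 0.001 + 387.87*I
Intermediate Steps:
Q = I (Q = √(3 - 4) = √(-1) = I ≈ 1.0*I)
M(W, z) = I
√(-150440 + M(-586, H(-6))) = √(-150440 + I)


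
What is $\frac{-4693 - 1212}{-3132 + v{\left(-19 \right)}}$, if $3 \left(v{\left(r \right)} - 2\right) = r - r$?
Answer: $\frac{1181}{626} \approx 1.8866$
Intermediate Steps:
$v{\left(r \right)} = 2$ ($v{\left(r \right)} = 2 + \frac{r - r}{3} = 2 + \frac{1}{3} \cdot 0 = 2 + 0 = 2$)
$\frac{-4693 - 1212}{-3132 + v{\left(-19 \right)}} = \frac{-4693 - 1212}{-3132 + 2} = - \frac{5905}{-3130} = \left(-5905\right) \left(- \frac{1}{3130}\right) = \frac{1181}{626}$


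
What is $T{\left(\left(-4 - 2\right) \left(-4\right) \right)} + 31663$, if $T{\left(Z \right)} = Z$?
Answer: $31687$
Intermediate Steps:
$T{\left(\left(-4 - 2\right) \left(-4\right) \right)} + 31663 = \left(-4 - 2\right) \left(-4\right) + 31663 = \left(-6\right) \left(-4\right) + 31663 = 24 + 31663 = 31687$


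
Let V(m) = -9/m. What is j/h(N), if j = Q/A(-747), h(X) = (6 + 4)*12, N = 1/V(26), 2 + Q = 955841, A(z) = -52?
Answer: -318613/2080 ≈ -153.18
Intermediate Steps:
Q = 955839 (Q = -2 + 955841 = 955839)
N = -26/9 (N = 1/(-9/26) = -26/9 ≈ -2.8889)
h(X) = 120 (h(X) = 10*12 = 120)
j = -955839/52 (j = 955839/(-52) = 955839*(-1/52) = -955839/52 ≈ -18382.)
j/h(N) = -955839/52/120 = -955839/52*1/120 = -318613/2080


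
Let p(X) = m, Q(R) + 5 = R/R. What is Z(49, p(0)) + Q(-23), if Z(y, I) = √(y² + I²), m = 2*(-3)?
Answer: -4 + √2437 ≈ 45.366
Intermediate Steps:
Q(R) = -4 (Q(R) = -5 + R/R = -5 + 1 = -4)
m = -6
p(X) = -6
Z(y, I) = √(I² + y²)
Z(49, p(0)) + Q(-23) = √((-6)² + 49²) - 4 = √(36 + 2401) - 4 = √2437 - 4 = -4 + √2437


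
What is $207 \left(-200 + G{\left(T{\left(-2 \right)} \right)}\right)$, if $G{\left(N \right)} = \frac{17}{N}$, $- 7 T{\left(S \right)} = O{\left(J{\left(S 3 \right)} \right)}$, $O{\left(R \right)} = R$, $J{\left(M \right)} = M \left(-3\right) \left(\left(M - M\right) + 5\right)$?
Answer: $- \frac{416737}{10} \approx -41674.0$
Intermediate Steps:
$J{\left(M \right)} = - 15 M$ ($J{\left(M \right)} = - 3 M \left(0 + 5\right) = - 3 M 5 = - 15 M$)
$T{\left(S \right)} = \frac{45 S}{7}$ ($T{\left(S \right)} = - \frac{\left(-15\right) S 3}{7} = - \frac{\left(-15\right) 3 S}{7} = - \frac{\left(-45\right) S}{7} = \frac{45 S}{7}$)
$207 \left(-200 + G{\left(T{\left(-2 \right)} \right)}\right) = 207 \left(-200 + \frac{17}{\frac{45}{7} \left(-2\right)}\right) = 207 \left(-200 + \frac{17}{- \frac{90}{7}}\right) = 207 \left(-200 + 17 \left(- \frac{7}{90}\right)\right) = 207 \left(-200 - \frac{119}{90}\right) = 207 \left(- \frac{18119}{90}\right) = - \frac{416737}{10}$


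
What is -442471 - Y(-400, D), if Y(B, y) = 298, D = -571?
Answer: -442769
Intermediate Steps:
-442471 - Y(-400, D) = -442471 - 1*298 = -442471 - 298 = -442769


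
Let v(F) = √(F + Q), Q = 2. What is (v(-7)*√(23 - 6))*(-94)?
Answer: -94*I*√85 ≈ -866.64*I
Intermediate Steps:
v(F) = √(2 + F) (v(F) = √(F + 2) = √(2 + F))
(v(-7)*√(23 - 6))*(-94) = (√(2 - 7)*√(23 - 6))*(-94) = (√(-5)*√17)*(-94) = ((I*√5)*√17)*(-94) = (I*√85)*(-94) = -94*I*√85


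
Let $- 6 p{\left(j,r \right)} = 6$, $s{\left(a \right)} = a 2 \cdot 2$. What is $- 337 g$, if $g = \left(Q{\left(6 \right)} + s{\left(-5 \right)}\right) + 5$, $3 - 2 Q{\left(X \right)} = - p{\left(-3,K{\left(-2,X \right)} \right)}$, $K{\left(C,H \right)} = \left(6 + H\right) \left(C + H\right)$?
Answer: $4718$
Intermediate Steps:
$s{\left(a \right)} = 4 a$ ($s{\left(a \right)} = 2 a 2 = 4 a$)
$p{\left(j,r \right)} = -1$ ($p{\left(j,r \right)} = \left(- \frac{1}{6}\right) 6 = -1$)
$Q{\left(X \right)} = 1$ ($Q{\left(X \right)} = \frac{3}{2} - \frac{\left(-1\right) \left(-1\right)}{2} = \frac{3}{2} - \frac{1}{2} = 1$)
$g = -14$ ($g = \left(1 + 4 \left(-5\right)\right) + 5 = \left(1 - 20\right) + 5 = -19 + 5 = -14$)
$- 337 g = \left(-337\right) \left(-14\right) = 4718$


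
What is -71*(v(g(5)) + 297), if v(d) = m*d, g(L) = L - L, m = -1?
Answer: -21087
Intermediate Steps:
g(L) = 0
v(d) = -d
-71*(v(g(5)) + 297) = -71*(-1*0 + 297) = -71*(0 + 297) = -71*297 = -21087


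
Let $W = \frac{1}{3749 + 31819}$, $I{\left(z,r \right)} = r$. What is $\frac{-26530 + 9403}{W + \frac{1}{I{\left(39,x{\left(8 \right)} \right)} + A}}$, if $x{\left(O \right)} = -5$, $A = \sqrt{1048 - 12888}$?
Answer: $\frac{33702503749200}{421579603} - \frac{57778853603328 i \sqrt{185}}{421579603} \approx 79943.0 - 1.8641 \cdot 10^{6} i$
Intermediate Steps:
$A = 8 i \sqrt{185}$ ($A = \sqrt{-11840} = 8 i \sqrt{185} \approx 108.81 i$)
$W = \frac{1}{35568} \approx 2.8115 \cdot 10^{-5}$
$\frac{-26530 + 9403}{W + \frac{1}{I{\left(39,x{\left(8 \right)} \right)} + A}} = \frac{-26530 + 9403}{\frac{1}{35568} + \frac{1}{-5 + 8 i \sqrt{185}}} = - \frac{17127}{\frac{1}{35568} + \frac{1}{-5 + 8 i \sqrt{185}}}$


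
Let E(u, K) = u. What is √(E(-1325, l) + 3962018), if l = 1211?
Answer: 33*√3637 ≈ 1990.1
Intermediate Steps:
√(E(-1325, l) + 3962018) = √(-1325 + 3962018) = √3960693 = 33*√3637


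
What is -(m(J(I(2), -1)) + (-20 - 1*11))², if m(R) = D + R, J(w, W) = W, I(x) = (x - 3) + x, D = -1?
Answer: -1089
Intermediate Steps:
I(x) = -3 + 2*x (I(x) = (-3 + x) + x = -3 + 2*x)
m(R) = -1 + R
-(m(J(I(2), -1)) + (-20 - 1*11))² = -((-1 - 1) + (-20 - 1*11))² = -(-2 + (-20 - 11))² = -(-2 - 31)² = -1*(-33)² = -1*1089 = -1089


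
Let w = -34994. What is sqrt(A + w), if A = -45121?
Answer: 7*I*sqrt(1635) ≈ 283.05*I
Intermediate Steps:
sqrt(A + w) = sqrt(-45121 - 34994) = sqrt(-80115) = 7*I*sqrt(1635)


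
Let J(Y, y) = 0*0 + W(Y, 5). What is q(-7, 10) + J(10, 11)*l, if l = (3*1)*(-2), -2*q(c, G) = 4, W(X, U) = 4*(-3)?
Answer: 70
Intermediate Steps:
W(X, U) = -12
q(c, G) = -2 (q(c, G) = -1/2*4 = -2)
J(Y, y) = -12 (J(Y, y) = 0*0 - 12 = 0 - 12 = -12)
l = -6 (l = 3*(-2) = -6)
q(-7, 10) + J(10, 11)*l = -2 - 12*(-6) = -2 + 72 = 70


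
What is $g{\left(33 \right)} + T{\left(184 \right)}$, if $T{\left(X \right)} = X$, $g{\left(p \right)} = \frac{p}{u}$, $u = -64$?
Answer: $\frac{11743}{64} \approx 183.48$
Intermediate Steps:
$g{\left(p \right)} = - \frac{p}{64}$ ($g{\left(p \right)} = \frac{p}{-64} = p \left(- \frac{1}{64}\right) = - \frac{p}{64}$)
$g{\left(33 \right)} + T{\left(184 \right)} = \left(- \frac{1}{64}\right) 33 + 184 = - \frac{33}{64} + 184 = \frac{11743}{64}$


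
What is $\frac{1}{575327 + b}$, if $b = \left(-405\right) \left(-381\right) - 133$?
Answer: $\frac{1}{729499} \approx 1.3708 \cdot 10^{-6}$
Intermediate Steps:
$b = 154172$ ($b = 154305 - 133 = 154172$)
$\frac{1}{575327 + b} = \frac{1}{575327 + 154172} = \frac{1}{729499}$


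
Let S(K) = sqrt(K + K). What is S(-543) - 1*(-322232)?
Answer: 322232 + I*sqrt(1086) ≈ 3.2223e+5 + 32.955*I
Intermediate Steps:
S(K) = sqrt(2)*sqrt(K) (S(K) = sqrt(2*K) = sqrt(2)*sqrt(K))
S(-543) - 1*(-322232) = sqrt(2)*sqrt(-543) - 1*(-322232) = sqrt(2)*(I*sqrt(543)) + 322232 = I*sqrt(1086) + 322232 = 322232 + I*sqrt(1086)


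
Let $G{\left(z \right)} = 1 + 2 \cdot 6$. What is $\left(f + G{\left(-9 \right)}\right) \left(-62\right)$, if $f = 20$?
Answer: $-2046$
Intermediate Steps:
$G{\left(z \right)} = 13$ ($G{\left(z \right)} = 1 + 12 = 13$)
$\left(f + G{\left(-9 \right)}\right) \left(-62\right) = \left(20 + 13\right) \left(-62\right) = 33 \left(-62\right) = -2046$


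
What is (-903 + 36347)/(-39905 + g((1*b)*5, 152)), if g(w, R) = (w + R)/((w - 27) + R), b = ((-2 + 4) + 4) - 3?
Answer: -4962160/5586533 ≈ -0.88824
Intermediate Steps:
b = 3 (b = (2 + 4) - 3 = 6 - 3 = 3)
g(w, R) = (R + w)/(-27 + R + w) (g(w, R) = (R + w)/((-27 + w) + R) = (R + w)/(-27 + R + w))
(-903 + 36347)/(-39905 + g((1*b)*5, 152)) = (-903 + 36347)/(-39905 + (152 + (1*3)*5)/(-27 + 152 + (1*3)*5)) = 35444/(-39905 + (152 + 3*5)/(-27 + 152 + 3*5)) = 35444/(-39905 + (152 + 15)/(-27 + 152 + 15)) = 35444/(-39905 + 167/140) = 35444/(-5586533/140) = 35444*(-140/5586533) = -4962160/5586533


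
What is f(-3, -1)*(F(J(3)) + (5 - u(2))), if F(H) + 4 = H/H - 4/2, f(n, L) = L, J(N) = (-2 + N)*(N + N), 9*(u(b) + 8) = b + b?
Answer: -68/9 ≈ -7.5556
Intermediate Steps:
u(b) = -8 + 2*b/9 (u(b) = -8 + (b + b)/9 = -8 + (2*b)/9 = -8 + 2*b/9)
J(N) = 2*N*(-2 + N) (J(N) = (-2 + N)*(2*N) = 2*N*(-2 + N))
F(H) = -5 (F(H) = -4 + (H/H - 4/2) = -4 + (1 - 4*½) = -4 + (1 - 2) = -4 - 1 = -5)
f(-3, -1)*(F(J(3)) + (5 - u(2))) = -(-5 + (5 - (-8 + (2/9)*2))) = -(-5 + (5 - (-8 + 4/9))) = -(-5 + (5 - 1*(-68/9))) = -(-5 + (5 + 68/9)) = -(-5 + 113/9) = -1*68/9 = -68/9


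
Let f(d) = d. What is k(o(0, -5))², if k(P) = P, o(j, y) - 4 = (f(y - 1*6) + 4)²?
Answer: 2809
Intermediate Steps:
o(j, y) = 4 + (-2 + y)² (o(j, y) = 4 + ((y - 1*6) + 4)² = 4 + ((y - 6) + 4)² = 4 + ((-6 + y) + 4)² = 4 + (-2 + y)²)
k(o(0, -5))² = (4 + (-2 - 5)²)² = (4 + (-7)²)² = (4 + 49)² = 53² = 2809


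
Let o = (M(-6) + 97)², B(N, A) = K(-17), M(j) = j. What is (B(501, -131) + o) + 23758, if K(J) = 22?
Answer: 32061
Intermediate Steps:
B(N, A) = 22
o = 8281 (o = (-6 + 97)² = 91² = 8281)
(B(501, -131) + o) + 23758 = (22 + 8281) + 23758 = 8303 + 23758 = 32061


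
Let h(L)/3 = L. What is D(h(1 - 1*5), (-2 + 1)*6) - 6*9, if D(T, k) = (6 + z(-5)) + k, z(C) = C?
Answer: -59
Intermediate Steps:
h(L) = 3*L
D(T, k) = 1 + k (D(T, k) = (6 - 5) + k = 1 + k)
D(h(1 - 1*5), (-2 + 1)*6) - 6*9 = (1 + (-2 + 1)*6) - 6*9 = (1 - 1*6) - 54 = (1 - 6) - 54 = -5 - 54 = -59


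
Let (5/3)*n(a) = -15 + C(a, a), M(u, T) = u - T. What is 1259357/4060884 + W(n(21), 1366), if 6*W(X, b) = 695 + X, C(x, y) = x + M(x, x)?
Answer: 790136029/6768140 ≈ 116.74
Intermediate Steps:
C(x, y) = x (C(x, y) = x + (x - x) = x + 0 = x)
n(a) = -9 + 3*a/5 (n(a) = 3*(-15 + a)/5 = -9 + 3*a/5)
W(X, b) = 695/6 + X/6 (W(X, b) = (695 + X)/6 = 695/6 + X/6)
1259357/4060884 + W(n(21), 1366) = 1259357/4060884 + (695/6 + (-9 + (3/5)*21)/6) = 1259357*(1/4060884) + (695/6 + (-9 + 63/5)/6) = 1259357/4060884 + (695/6 + (1/6)*(18/5)) = 1259357/4060884 + (695/6 + 3/5) = 1259357/4060884 + 3493/30 = 790136029/6768140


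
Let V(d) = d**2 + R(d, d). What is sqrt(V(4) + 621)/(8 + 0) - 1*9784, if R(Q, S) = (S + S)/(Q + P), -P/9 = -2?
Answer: -9784 + 3*sqrt(8569)/88 ≈ -9780.8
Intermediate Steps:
P = 18 (P = -9*(-2) = 18)
R(Q, S) = 2*S/(18 + Q) (R(Q, S) = (S + S)/(Q + 18) = (2*S)/(18 + Q) = 2*S/(18 + Q))
V(d) = d**2 + 2*d/(18 + d)
sqrt(V(4) + 621)/(8 + 0) - 1*9784 = sqrt(4*(2 + 4*(18 + 4))/(18 + 4) + 621)/(8 + 0) - 1*9784 = sqrt(4*(2 + 4*22)/22 + 621)/8 - 9784 = sqrt(4*(1/22)*(2 + 88) + 621)/8 - 9784 = sqrt(4*(1/22)*90 + 621)/8 - 9784 = sqrt(180/11 + 621)/8 - 9784 = sqrt(7011/11)/8 - 9784 = (3*sqrt(8569)/11)/8 - 9784 = 3*sqrt(8569)/88 - 9784 = -9784 + 3*sqrt(8569)/88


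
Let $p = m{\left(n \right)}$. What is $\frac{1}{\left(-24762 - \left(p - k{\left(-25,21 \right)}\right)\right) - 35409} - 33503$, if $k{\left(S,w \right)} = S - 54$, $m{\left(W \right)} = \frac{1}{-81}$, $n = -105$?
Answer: $- \frac{163502982328}{4880249} \approx -33503.0$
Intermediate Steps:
$m{\left(W \right)} = - \frac{1}{81}$
$p = - \frac{1}{81} \approx -0.012346$
$k{\left(S,w \right)} = -54 + S$
$\frac{1}{\left(-24762 - \left(p - k{\left(-25,21 \right)}\right)\right) - 35409} - 33503 = \frac{1}{\left(-24762 - \left(- \frac{1}{81} - \left(-54 - 25\right)\right)\right) - 35409} - 33503 = \frac{1}{\left(-24762 - \left(- \frac{1}{81} - -79\right)\right) - 35409} - 33503 = \frac{1}{\left(-24762 - \left(- \frac{1}{81} + 79\right)\right) - 35409} - 33503 = \frac{1}{\left(-24762 - \frac{6398}{81}\right) - 35409} - 33503 = \frac{1}{- \frac{2012120}{81} - 35409} - 33503 = \frac{1}{- \frac{4880249}{81}} - 33503 = - \frac{81}{4880249} - 33503 = - \frac{163502982328}{4880249}$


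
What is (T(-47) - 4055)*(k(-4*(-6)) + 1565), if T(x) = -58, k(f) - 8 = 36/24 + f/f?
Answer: -12960063/2 ≈ -6.4800e+6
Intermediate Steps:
k(f) = 21/2 (k(f) = 8 + (36/24 + f/f) = 8 + (36*(1/24) + 1) = 8 + (3/2 + 1) = 8 + 5/2 = 21/2)
(T(-47) - 4055)*(k(-4*(-6)) + 1565) = (-58 - 4055)*(21/2 + 1565) = -4113*3151/2 = -12960063/2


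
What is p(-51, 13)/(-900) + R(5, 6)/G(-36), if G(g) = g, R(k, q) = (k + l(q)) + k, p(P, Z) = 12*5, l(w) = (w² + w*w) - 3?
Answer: -407/180 ≈ -2.2611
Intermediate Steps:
l(w) = -3 + 2*w² (l(w) = (w² + w²) - 3 = 2*w² - 3 = -3 + 2*w²)
p(P, Z) = 60
R(k, q) = -3 + 2*k + 2*q² (R(k, q) = (k + (-3 + 2*q²)) + k = (-3 + k + 2*q²) + k = -3 + 2*k + 2*q²)
p(-51, 13)/(-900) + R(5, 6)/G(-36) = 60/(-900) + (-3 + 2*5 + 2*6²)/(-36) = 60*(-1/900) + (-3 + 10 + 2*36)*(-1/36) = -1/15 + (-3 + 10 + 72)*(-1/36) = -1/15 + 79*(-1/36) = -1/15 - 79/36 = -407/180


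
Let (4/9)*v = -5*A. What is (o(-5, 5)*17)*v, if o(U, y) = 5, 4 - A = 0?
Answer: -3825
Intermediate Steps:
A = 4 (A = 4 - 1*0 = 4 + 0 = 4)
v = -45 (v = 9*(-5*4)/4 = (9/4)*(-20) = -45)
(o(-5, 5)*17)*v = (5*17)*(-45) = 85*(-45) = -3825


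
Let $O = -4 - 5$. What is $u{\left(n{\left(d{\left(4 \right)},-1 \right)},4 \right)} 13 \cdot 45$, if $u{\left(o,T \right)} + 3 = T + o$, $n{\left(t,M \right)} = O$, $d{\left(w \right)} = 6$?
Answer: $-4680$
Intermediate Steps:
$O = -9$
$n{\left(t,M \right)} = -9$
$u{\left(o,T \right)} = -3 + T + o$ ($u{\left(o,T \right)} = -3 + \left(T + o\right) = -3 + T + o$)
$u{\left(n{\left(d{\left(4 \right)},-1 \right)},4 \right)} 13 \cdot 45 = \left(-3 + 4 - 9\right) 13 \cdot 45 = \left(-8\right) 13 \cdot 45 = \left(-104\right) 45 = -4680$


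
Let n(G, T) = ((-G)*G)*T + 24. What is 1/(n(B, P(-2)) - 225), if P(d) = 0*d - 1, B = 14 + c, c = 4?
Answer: 1/123 ≈ 0.0081301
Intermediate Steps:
B = 18 (B = 14 + 4 = 18)
P(d) = -1 (P(d) = 0 - 1 = -1)
n(G, T) = 24 - T*G² (n(G, T) = (-G²)*T + 24 = -T*G² + 24 = 24 - T*G²)
1/(n(B, P(-2)) - 225) = 1/((24 - 1*(-1)*18²) - 225) = 1/((24 - 1*(-1)*324) - 225) = 1/((24 + 324) - 225) = 1/(348 - 225) = 1/123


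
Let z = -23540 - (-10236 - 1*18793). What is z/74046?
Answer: 5489/74046 ≈ 0.074130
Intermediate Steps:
z = 5489 (z = -23540 - (-10236 - 18793) = -23540 - 1*(-29029) = -23540 + 29029 = 5489)
z/74046 = 5489/74046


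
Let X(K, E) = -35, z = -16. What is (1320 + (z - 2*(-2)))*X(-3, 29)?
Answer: -45780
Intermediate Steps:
(1320 + (z - 2*(-2)))*X(-3, 29) = (1320 + (-16 - 2*(-2)))*(-35) = (1320 + (-16 + 4))*(-35) = (1320 - 12)*(-35) = 1308*(-35) = -45780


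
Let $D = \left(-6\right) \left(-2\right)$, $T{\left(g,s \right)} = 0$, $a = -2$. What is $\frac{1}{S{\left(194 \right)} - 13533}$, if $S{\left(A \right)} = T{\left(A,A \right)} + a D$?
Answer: $- \frac{1}{13557} \approx -7.3763 \cdot 10^{-5}$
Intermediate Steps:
$D = 12$
$S{\left(A \right)} = -24$ ($S{\left(A \right)} = 0 - 24 = -24$)
$\frac{1}{S{\left(194 \right)} - 13533} = \frac{1}{-24 - 13533} = \frac{1}{-13557} = - \frac{1}{13557}$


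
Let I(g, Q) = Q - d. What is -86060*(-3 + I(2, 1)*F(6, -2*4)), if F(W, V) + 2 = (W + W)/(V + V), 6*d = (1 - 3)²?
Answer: 1011205/3 ≈ 3.3707e+5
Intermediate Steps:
d = ⅔ (d = (1 - 3)²/6 = (⅙)*(-2)² = (⅙)*4 = ⅔ ≈ 0.66667)
F(W, V) = -2 + W/V (F(W, V) = -2 + (W + W)/(V + V) = -2 + (2*W)/((2*V)) = -2 + (2*W)*(1/(2*V)) = -2 + W/V)
I(g, Q) = -⅔ + Q (I(g, Q) = Q - 1*⅔ = Q - ⅔ = -⅔ + Q)
-86060*(-3 + I(2, 1)*F(6, -2*4)) = -86060*(-3 + (-⅔ + 1)*(-2 + 6/((-2*4)))) = -86060*(-3 + (-2 + 6/(-8))/3) = -86060*(-3 + (-2 + 6*(-⅛))/3) = -86060*(-3 + (-2 - ¾)/3) = -86060*(-3 + (⅓)*(-11/4)) = -86060*(-3 - 11/12) = -86060*(-47/12) = 1011205/3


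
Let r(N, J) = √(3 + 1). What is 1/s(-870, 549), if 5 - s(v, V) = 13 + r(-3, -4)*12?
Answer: -1/32 ≈ -0.031250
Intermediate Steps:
r(N, J) = 2 (r(N, J) = √4 = 2)
s(v, V) = -32 (s(v, V) = 5 - (13 + 2*12) = 5 - (13 + 24) = 5 - 1*37 = 5 - 37 = -32)
1/s(-870, 549) = 1/(-32) = -1/32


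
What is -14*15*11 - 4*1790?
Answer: -9470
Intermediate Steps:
-14*15*11 - 4*1790 = -210*11 - 1*7160 = -2310 - 7160 = -9470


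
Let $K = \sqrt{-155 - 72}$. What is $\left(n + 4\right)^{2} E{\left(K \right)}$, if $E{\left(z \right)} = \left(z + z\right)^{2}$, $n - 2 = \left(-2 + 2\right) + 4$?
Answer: $-90800$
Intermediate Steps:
$n = 6$ ($n = 2 + \left(\left(-2 + 2\right) + 4\right) = 2 + \left(0 + 4\right) = 2 + 4 = 6$)
$K = i \sqrt{227}$ ($K = \sqrt{-227} = i \sqrt{227} \approx 15.067 i$)
$E{\left(z \right)} = 4 z^{2}$ ($E{\left(z \right)} = \left(2 z\right)^{2} = 4 z^{2}$)
$\left(n + 4\right)^{2} E{\left(K \right)} = \left(6 + 4\right)^{2} \cdot 4 \left(i \sqrt{227}\right)^{2} = 10^{2} \cdot 4 \left(-227\right) = 100 \left(-908\right) = -90800$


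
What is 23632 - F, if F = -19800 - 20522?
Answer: 63954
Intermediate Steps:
F = -40322
23632 - F = 23632 - 1*(-40322) = 23632 + 40322 = 63954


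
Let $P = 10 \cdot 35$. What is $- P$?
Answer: $-350$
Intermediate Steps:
$P = 350$
$- P = \left(-1\right) 350 = -350$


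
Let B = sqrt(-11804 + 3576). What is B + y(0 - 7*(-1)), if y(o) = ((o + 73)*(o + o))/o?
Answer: 160 + 22*I*sqrt(17) ≈ 160.0 + 90.708*I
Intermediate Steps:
B = 22*I*sqrt(17) (B = sqrt(-8228) = 22*I*sqrt(17) ≈ 90.708*I)
y(o) = 146 + 2*o (y(o) = ((73 + o)*(2*o))/o = (2*o*(73 + o))/o = 146 + 2*o)
B + y(0 - 7*(-1)) = 22*I*sqrt(17) + (146 + 2*(0 - 7*(-1))) = 22*I*sqrt(17) + (146 + 2*(0 + 7)) = 22*I*sqrt(17) + (146 + 2*7) = 22*I*sqrt(17) + (146 + 14) = 22*I*sqrt(17) + 160 = 160 + 22*I*sqrt(17)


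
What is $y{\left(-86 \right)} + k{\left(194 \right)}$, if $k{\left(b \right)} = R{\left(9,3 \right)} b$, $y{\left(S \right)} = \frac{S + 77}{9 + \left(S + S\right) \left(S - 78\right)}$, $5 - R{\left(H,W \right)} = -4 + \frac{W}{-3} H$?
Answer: $\frac{98533755}{28217} \approx 3492.0$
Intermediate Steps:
$R{\left(H,W \right)} = 9 + \frac{H W}{3}$ ($R{\left(H,W \right)} = 5 - \left(-4 + \frac{W}{-3} H\right) = 5 - \left(-4 + W \left(- \frac{1}{3}\right) H\right) = 5 - \left(-4 + - \frac{W}{3} H\right) = 5 - \left(-4 - \frac{H W}{3}\right) = 5 + \left(4 + \frac{H W}{3}\right) = 9 + \frac{H W}{3}$)
$y{\left(S \right)} = \frac{77 + S}{9 + 2 S \left(-78 + S\right)}$
$k{\left(b \right)} = 18 b$ ($k{\left(b \right)} = \left(9 + \frac{1}{3} \cdot 9 \cdot 3\right) b = \left(9 + 9\right) b = 18 b$)
$y{\left(-86 \right)} + k{\left(194 \right)} = \frac{77 - 86}{9 - -13416 + 2 \left(-86\right)^{2}} + 18 \cdot 194 = \frac{1}{9 + 13416 + 2 \cdot 7396} \left(-9\right) + 3492 = \frac{1}{9 + 13416 + 14792} \left(-9\right) + 3492 = \frac{1}{28217} \left(-9\right) + 3492 = - \frac{9}{28217} + 3492 = \frac{98533755}{28217}$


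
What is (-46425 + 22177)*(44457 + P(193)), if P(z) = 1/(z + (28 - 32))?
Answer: -29105823536/27 ≈ -1.0780e+9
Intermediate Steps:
P(z) = 1/(-4 + z) (P(z) = 1/(z - 4) = 1/(-4 + z))
(-46425 + 22177)*(44457 + P(193)) = (-46425 + 22177)*(44457 + 1/(-4 + 193)) = -24248*(44457 + 1/189) = -24248*8402374/189 = -29105823536/27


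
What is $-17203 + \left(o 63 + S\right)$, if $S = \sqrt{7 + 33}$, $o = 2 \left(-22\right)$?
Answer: $-19975 + 2 \sqrt{10} \approx -19969.0$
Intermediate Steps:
$o = -44$
$S = 2 \sqrt{10}$ ($S = \sqrt{40} = 2 \sqrt{10} \approx 6.3246$)
$-17203 + \left(o 63 + S\right) = -17203 + \left(\left(-44\right) 63 + 2 \sqrt{10}\right) = -17203 - \left(2772 - 2 \sqrt{10}\right) = -19975 + 2 \sqrt{10}$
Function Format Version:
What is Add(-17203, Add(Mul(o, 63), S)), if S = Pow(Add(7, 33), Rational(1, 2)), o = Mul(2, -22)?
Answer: Add(-19975, Mul(2, Pow(10, Rational(1, 2)))) ≈ -19969.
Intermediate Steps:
o = -44
S = Mul(2, Pow(10, Rational(1, 2))) (S = Pow(40, Rational(1, 2)) = Mul(2, Pow(10, Rational(1, 2))) ≈ 6.3246)
Add(-17203, Add(Mul(o, 63), S)) = Add(-17203, Add(Mul(-44, 63), Mul(2, Pow(10, Rational(1, 2))))) = Add(-17203, Add(-2772, Mul(2, Pow(10, Rational(1, 2))))) = Add(-19975, Mul(2, Pow(10, Rational(1, 2))))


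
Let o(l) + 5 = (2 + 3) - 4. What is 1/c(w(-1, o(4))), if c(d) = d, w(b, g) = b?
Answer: -1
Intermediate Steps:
o(l) = -4 (o(l) = -5 + ((2 + 3) - 4) = -5 + (5 - 4) = -5 + 1 = -4)
1/c(w(-1, o(4))) = 1/(-1) = -1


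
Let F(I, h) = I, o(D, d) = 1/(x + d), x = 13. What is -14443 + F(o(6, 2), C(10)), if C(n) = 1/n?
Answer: -216644/15 ≈ -14443.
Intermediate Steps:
o(D, d) = 1/(13 + d)
-14443 + F(o(6, 2), C(10)) = -14443 + 1/(13 + 2) = -14443 + 1/15 = -216644/15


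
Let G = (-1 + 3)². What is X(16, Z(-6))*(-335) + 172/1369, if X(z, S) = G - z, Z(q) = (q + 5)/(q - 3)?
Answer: 5503552/1369 ≈ 4020.1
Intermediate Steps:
G = 4 (G = 2² = 4)
Z(q) = (5 + q)/(-3 + q)
X(z, S) = 4 - z
X(16, Z(-6))*(-335) + 172/1369 = (4 - 1*16)*(-335) + 172/1369 = (4 - 16)*(-335) + 172*(1/1369) = -12*(-335) + 172/1369 = 4020 + 172/1369 = 5503552/1369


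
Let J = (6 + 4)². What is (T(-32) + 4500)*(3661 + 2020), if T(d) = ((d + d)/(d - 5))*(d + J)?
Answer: 970610212/37 ≈ 2.6233e+7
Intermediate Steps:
J = 100 (J = 10² = 100)
T(d) = 2*d*(100 + d)/(-5 + d) (T(d) = ((d + d)/(d - 5))*(d + 100) = ((2*d)/(-5 + d))*(100 + d) = (2*d/(-5 + d))*(100 + d) = 2*d*(100 + d)/(-5 + d))
(T(-32) + 4500)*(3661 + 2020) = (2*(-32)*(100 - 32)/(-5 - 32) + 4500)*(3661 + 2020) = (2*(-32)*68/(-37) + 4500)*5681 = (2*(-32)*(-1/37)*68 + 4500)*5681 = (4352/37 + 4500)*5681 = (170852/37)*5681 = 970610212/37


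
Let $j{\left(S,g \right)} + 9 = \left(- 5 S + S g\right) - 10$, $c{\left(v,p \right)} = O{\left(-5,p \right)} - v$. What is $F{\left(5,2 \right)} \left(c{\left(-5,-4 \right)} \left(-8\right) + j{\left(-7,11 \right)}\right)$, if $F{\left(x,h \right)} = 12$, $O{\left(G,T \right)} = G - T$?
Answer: $-1116$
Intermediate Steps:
$c{\left(v,p \right)} = -5 - p - v$ ($c{\left(v,p \right)} = \left(-5 - p\right) - v = -5 - p - v$)
$j{\left(S,g \right)} = -19 - 5 S + S g$ ($j{\left(S,g \right)} = -9 - \left(10 + 5 S - S g\right) = -19 - 5 S + S g$)
$F{\left(5,2 \right)} \left(c{\left(-5,-4 \right)} \left(-8\right) + j{\left(-7,11 \right)}\right) = 12 \left(\left(-5 - -4 - -5\right) \left(-8\right) - 61\right) = 12 \left(\left(-5 + 4 + 5\right) \left(-8\right) - 61\right) = 12 \left(4 \left(-8\right) - 61\right) = 12 \left(-32 - 61\right) = 12 \left(-93\right) = -1116$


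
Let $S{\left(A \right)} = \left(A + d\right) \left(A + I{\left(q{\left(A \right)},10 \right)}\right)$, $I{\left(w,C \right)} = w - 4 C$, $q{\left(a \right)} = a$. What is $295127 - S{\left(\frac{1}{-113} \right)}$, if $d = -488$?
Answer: $\frac{3519110973}{12769} \approx 2.756 \cdot 10^{5}$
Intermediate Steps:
$S{\left(A \right)} = \left(-488 + A\right) \left(-40 + 2 A\right)$ ($S{\left(A \right)} = \left(A - 488\right) \left(A + \left(A - 40\right)\right) = \left(-488 + A\right) \left(A + \left(A - 40\right)\right) = \left(-488 + A\right) \left(A + \left(-40 + A\right)\right) = \left(-488 + A\right) \left(-40 + 2 A\right)$)
$295127 - S{\left(\frac{1}{-113} \right)} = 295127 - \left(19520 - \frac{1016}{-113} + 2 \left(\frac{1}{-113}\right)^{2}\right) = 295127 - \left(19520 - - \frac{1016}{113} + 2 \left(- \frac{1}{113}\right)^{2}\right) = 295127 - \left(19520 + \frac{1016}{113} + 2 \cdot \frac{1}{12769}\right) = 295127 - \left(19520 + \frac{1016}{113} + \frac{2}{12769}\right) = 295127 - \frac{249365690}{12769} = \frac{3519110973}{12769}$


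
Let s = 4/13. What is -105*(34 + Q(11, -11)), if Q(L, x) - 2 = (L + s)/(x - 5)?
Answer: -770805/208 ≈ -3705.8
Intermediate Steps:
s = 4/13 (s = 4*(1/13) = 4/13 ≈ 0.30769)
Q(L, x) = 2 + (4/13 + L)/(-5 + x) (Q(L, x) = 2 + (L + 4/13)/(x - 5) = 2 + (4/13 + L)/(-5 + x))
-105*(34 + Q(11, -11)) = -105*(34 + (-126/13 + 11 + 2*(-11))/(-5 - 11)) = -105*(34 + (-126/13 + 11 - 22)/(-16)) = -105*(34 - 1/16*(-269/13)) = -105*(34 + 269/208) = -105*7341/208 = -770805/208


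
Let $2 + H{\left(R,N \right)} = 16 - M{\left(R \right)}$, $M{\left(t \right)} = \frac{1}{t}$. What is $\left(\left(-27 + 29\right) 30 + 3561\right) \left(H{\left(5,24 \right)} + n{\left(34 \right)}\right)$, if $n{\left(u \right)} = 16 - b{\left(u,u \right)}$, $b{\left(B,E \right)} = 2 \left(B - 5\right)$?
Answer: $- \frac{510561}{5} \approx -1.0211 \cdot 10^{5}$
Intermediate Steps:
$b{\left(B,E \right)} = -10 + 2 B$ ($b{\left(B,E \right)} = 2 \left(-5 + B\right) = -10 + 2 B$)
$H{\left(R,N \right)} = 14 - \frac{1}{R}$ ($H{\left(R,N \right)} = -2 + \left(16 - \frac{1}{R}\right) = 14 - \frac{1}{R}$)
$n{\left(u \right)} = 26 - 2 u$ ($n{\left(u \right)} = 16 - \left(-10 + 2 u\right) = 26 - 2 u$)
$\left(\left(-27 + 29\right) 30 + 3561\right) \left(H{\left(5,24 \right)} + n{\left(34 \right)}\right) = \left(\left(-27 + 29\right) 30 + 3561\right) \left(\left(14 - \frac{1}{5}\right) + \left(26 - 68\right)\right) = \left(2 \cdot 30 + 3561\right) \left(\left(14 - \frac{1}{5}\right) + \left(26 - 68\right)\right) = \left(60 + 3561\right) \left(\left(14 - \frac{1}{5}\right) - 42\right) = 3621 \left(\frac{69}{5} - 42\right) = 3621 \left(- \frac{141}{5}\right) = - \frac{510561}{5}$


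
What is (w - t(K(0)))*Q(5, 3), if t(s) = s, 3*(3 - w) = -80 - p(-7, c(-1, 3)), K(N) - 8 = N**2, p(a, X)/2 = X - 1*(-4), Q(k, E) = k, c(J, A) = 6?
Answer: 425/3 ≈ 141.67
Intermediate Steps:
p(a, X) = 8 + 2*X (p(a, X) = 2*(X - 1*(-4)) = 2*(X + 4) = 2*(4 + X) = 8 + 2*X)
K(N) = 8 + N**2
w = 109/3 (w = 3 - (-80 - (8 + 2*6))/3 = 3 - (-80 - (8 + 12))/3 = 3 - (-80 - 1*20)/3 = 3 - (-80 - 20)/3 = 3 - 1/3*(-100) = 3 + 100/3 = 109/3 ≈ 36.333)
(w - t(K(0)))*Q(5, 3) = (109/3 - (8 + 0**2))*5 = (109/3 - (8 + 0))*5 = (109/3 - 1*8)*5 = (109/3 - 8)*5 = (85/3)*5 = 425/3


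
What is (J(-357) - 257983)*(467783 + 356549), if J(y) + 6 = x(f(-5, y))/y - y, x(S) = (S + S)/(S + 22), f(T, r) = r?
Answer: -71145392759704/335 ≈ -2.1237e+11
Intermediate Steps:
x(S) = 2*S/(22 + S) (x(S) = (2*S)/(22 + S) = 2*S/(22 + S))
J(y) = -6 - y + 2/(22 + y) (J(y) = -6 + ((2*y/(22 + y))/y - y) = -6 + (2/(22 + y) - y) = -6 + (-y + 2/(22 + y)) = -6 - y + 2/(22 + y))
(J(-357) - 257983)*(467783 + 356549) = ((2 - (6 - 357)*(22 - 357))/(22 - 357) - 257983)*(467783 + 356549) = ((2 - 1*(-351)*(-335))/(-335) - 257983)*824332 = (-(2 - 117585)/335 - 257983)*824332 = (-1/335*(-117583) - 257983)*824332 = (117583/335 - 257983)*824332 = -86306722/335*824332 = -71145392759704/335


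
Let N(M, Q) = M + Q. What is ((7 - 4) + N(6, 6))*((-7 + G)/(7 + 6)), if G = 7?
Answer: 0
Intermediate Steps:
((7 - 4) + N(6, 6))*((-7 + G)/(7 + 6)) = ((7 - 4) + (6 + 6))*((-7 + 7)/(7 + 6)) = (3 + 12)*(0/13) = 15*(0*(1/13)) = 15*0 = 0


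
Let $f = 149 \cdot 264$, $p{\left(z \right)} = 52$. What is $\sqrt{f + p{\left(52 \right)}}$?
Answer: $2 \sqrt{9847} \approx 198.46$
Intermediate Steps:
$f = 39336$
$\sqrt{f + p{\left(52 \right)}} = \sqrt{39336 + 52} = \sqrt{39388} = 2 \sqrt{9847}$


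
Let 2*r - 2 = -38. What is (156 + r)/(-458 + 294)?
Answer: -69/82 ≈ -0.84146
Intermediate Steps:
r = -18 (r = 1 + (1/2)*(-38) = 1 - 19 = -18)
(156 + r)/(-458 + 294) = (156 - 18)/(-458 + 294) = 138/(-164) = 138*(-1/164) = -69/82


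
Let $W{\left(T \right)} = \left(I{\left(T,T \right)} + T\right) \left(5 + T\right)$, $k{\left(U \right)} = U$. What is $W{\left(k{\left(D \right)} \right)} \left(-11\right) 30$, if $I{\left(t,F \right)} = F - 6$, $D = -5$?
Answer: $0$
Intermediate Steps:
$I{\left(t,F \right)} = -6 + F$ ($I{\left(t,F \right)} = F - 6 = -6 + F$)
$W{\left(T \right)} = \left(-6 + 2 T\right) \left(5 + T\right)$ ($W{\left(T \right)} = \left(\left(-6 + T\right) + T\right) \left(5 + T\right) = \left(-6 + 2 T\right) \left(5 + T\right)$)
$W{\left(k{\left(D \right)} \right)} \left(-11\right) 30 = \left(-30 + 2 \left(-5\right)^{2} + 4 \left(-5\right)\right) \left(-11\right) 30 = \left(-30 + 2 \cdot 25 - 20\right) \left(-11\right) 30 = \left(-30 + 50 - 20\right) \left(-11\right) 30 = 0 \left(-11\right) 30 = 0 \cdot 30 = 0$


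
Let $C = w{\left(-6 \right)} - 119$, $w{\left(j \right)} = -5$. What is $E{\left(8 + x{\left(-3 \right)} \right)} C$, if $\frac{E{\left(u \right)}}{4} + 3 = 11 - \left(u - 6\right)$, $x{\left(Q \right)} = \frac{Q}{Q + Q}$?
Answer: $-2728$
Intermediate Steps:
$C = -124$ ($C = -5 - 119 = -124$)
$x{\left(Q \right)} = \frac{1}{2}$ ($x{\left(Q \right)} = \frac{Q}{2 Q} = \frac{1}{2 Q} Q = \frac{1}{2}$)
$E{\left(u \right)} = 56 - 4 u$ ($E{\left(u \right)} = -12 + 4 \left(11 - \left(u - 6\right)\right) = -12 + 4 \left(11 - \left(-6 + u\right)\right) = -12 + 4 \left(17 - u\right) = -12 - \left(-68 + 4 u\right) = 56 - 4 u$)
$E{\left(8 + x{\left(-3 \right)} \right)} C = \left(56 - 4 \left(8 + \frac{1}{2}\right)\right) \left(-124\right) = \left(56 - 34\right) \left(-124\right) = 22 \left(-124\right) = -2728$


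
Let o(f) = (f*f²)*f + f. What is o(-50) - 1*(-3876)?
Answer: 6253826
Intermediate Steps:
o(f) = f + f⁴ (o(f) = f³*f + f = f⁴ + f = f + f⁴)
o(-50) - 1*(-3876) = (-50 + (-50)⁴) - 1*(-3876) = (-50 + 6250000) + 3876 = 6249950 + 3876 = 6253826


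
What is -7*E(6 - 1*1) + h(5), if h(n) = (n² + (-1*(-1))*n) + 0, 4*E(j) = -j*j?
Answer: 295/4 ≈ 73.750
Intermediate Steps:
E(j) = -j²/4 (E(j) = (-j*j)/4 = (-j²)/4 = -j²/4)
h(n) = n + n² (h(n) = (n² + 1*n) + 0 = (n² + n) + 0 = (n + n²) + 0 = n + n²)
-7*E(6 - 1*1) + h(5) = -(-7)*(6 - 1*1)²/4 + 5*(1 + 5) = -(-7)*(6 - 1)²/4 + 5*6 = -(-7)*5²/4 + 30 = -(-7)*25/4 + 30 = -7*(-25/4) + 30 = 175/4 + 30 = 295/4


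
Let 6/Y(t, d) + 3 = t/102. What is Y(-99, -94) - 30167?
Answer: -1357583/45 ≈ -30169.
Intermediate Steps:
Y(t, d) = 6/(-3 + t/102)
Y(-99, -94) - 30167 = 612/(-306 - 99) - 30167 = 612/(-405) - 30167 = 612*(-1/405) - 30167 = -68/45 - 30167 = -1357583/45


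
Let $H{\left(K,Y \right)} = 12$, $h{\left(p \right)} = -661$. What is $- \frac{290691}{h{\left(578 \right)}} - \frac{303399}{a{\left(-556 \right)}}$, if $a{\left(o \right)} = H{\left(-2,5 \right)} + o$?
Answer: $\frac{21098979}{21152} \approx 997.49$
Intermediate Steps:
$a{\left(o \right)} = 12 + o$
$- \frac{290691}{h{\left(578 \right)}} - \frac{303399}{a{\left(-556 \right)}} = - \frac{290691}{-661} - \frac{303399}{12 - 556} = \left(-290691\right) \left(- \frac{1}{661}\right) - \frac{303399}{-544} = \frac{290691}{661} - - \frac{17847}{32} = \frac{290691}{661} + \frac{17847}{32} = \frac{21098979}{21152}$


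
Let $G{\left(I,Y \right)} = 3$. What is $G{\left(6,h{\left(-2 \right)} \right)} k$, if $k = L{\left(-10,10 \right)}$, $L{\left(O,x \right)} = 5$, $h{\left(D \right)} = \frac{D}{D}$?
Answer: $15$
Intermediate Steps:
$h{\left(D \right)} = 1$
$k = 5$
$G{\left(6,h{\left(-2 \right)} \right)} k = 3 \cdot 5 = 15$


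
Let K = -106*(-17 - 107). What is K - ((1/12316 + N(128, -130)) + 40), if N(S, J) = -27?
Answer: 161721395/12316 ≈ 13131.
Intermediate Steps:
K = 13144 (K = -106*(-124) = 13144)
K - ((1/12316 + N(128, -130)) + 40) = 13144 - ((1/12316 - 27) + 40) = 13144 - (-332531/12316 + 40) = 13144 - 1*160109/12316 = 13144 - 160109/12316 = 161721395/12316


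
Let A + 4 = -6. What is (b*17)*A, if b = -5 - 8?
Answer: 2210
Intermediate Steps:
b = -13
A = -10 (A = -4 - 6 = -10)
(b*17)*A = -13*17*(-10) = -221*(-10) = 2210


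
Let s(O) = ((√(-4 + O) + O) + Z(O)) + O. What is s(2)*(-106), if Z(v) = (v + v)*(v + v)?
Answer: -2120 - 106*I*√2 ≈ -2120.0 - 149.91*I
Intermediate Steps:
Z(v) = 4*v² (Z(v) = (2*v)*(2*v) = 4*v²)
s(O) = √(-4 + O) + 2*O + 4*O² (s(O) = ((√(-4 + O) + O) + 4*O²) + O = ((O + √(-4 + O)) + 4*O²) + O = (O + √(-4 + O) + 4*O²) + O = √(-4 + O) + 2*O + 4*O²)
s(2)*(-106) = (√(-4 + 2) + 2*2 + 4*2²)*(-106) = (√(-2) + 4 + 4*4)*(-106) = (I*√2 + 4 + 16)*(-106) = (20 + I*√2)*(-106) = -2120 - 106*I*√2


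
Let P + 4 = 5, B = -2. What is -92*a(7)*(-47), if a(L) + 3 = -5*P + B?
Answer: -43240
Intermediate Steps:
P = 1 (P = -4 + 5 = 1)
a(L) = -10 (a(L) = -3 + (-5*1 - 2) = -3 + (-5 - 2) = -3 - 7 = -10)
-92*a(7)*(-47) = -92*(-10)*(-47) = 920*(-47) = -43240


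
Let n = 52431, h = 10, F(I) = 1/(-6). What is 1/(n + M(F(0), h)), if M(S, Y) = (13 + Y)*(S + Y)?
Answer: 6/315943 ≈ 1.8991e-5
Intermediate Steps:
F(I) = -1/6
1/(n + M(F(0), h)) = 1/(52431 + (10**2 + 13*(-1/6) + 13*10 - 1/6*10)) = 1/(52431 + (100 - 13/6 + 130 - 5/3)) = 1/(52431 + 1357/6) = 1/(315943/6) = 6/315943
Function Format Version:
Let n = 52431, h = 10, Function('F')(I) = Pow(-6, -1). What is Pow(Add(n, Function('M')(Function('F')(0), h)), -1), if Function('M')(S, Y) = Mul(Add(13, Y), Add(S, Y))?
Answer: Rational(6, 315943) ≈ 1.8991e-5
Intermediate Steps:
Function('F')(I) = Rational(-1, 6)
Pow(Add(n, Function('M')(Function('F')(0), h)), -1) = Pow(Add(52431, Add(Pow(10, 2), Mul(13, Rational(-1, 6)), Mul(13, 10), Mul(Rational(-1, 6), 10))), -1) = Pow(Add(52431, Add(100, Rational(-13, 6), 130, Rational(-5, 3))), -1) = Pow(Add(52431, Rational(1357, 6)), -1) = Pow(Rational(315943, 6), -1) = Rational(6, 315943)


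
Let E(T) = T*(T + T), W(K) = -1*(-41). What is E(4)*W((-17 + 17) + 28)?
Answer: 1312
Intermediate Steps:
W(K) = 41
E(T) = 2*T² (E(T) = T*(2*T) = 2*T²)
E(4)*W((-17 + 17) + 28) = (2*4²)*41 = (2*16)*41 = 32*41 = 1312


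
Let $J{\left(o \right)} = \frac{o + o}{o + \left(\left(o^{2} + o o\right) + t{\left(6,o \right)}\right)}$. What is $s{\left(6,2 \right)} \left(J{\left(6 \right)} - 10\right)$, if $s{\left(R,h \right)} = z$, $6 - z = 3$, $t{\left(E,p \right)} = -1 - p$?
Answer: $- \frac{2094}{71} \approx -29.493$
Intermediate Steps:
$z = 3$ ($z = 6 - 3 = 3$)
$s{\left(R,h \right)} = 3$
$J{\left(o \right)} = \frac{2 o}{-1 + 2 o^{2}}$ ($J{\left(o \right)} = \frac{o + o}{o - \left(1 + o - o^{2} - o o\right)} = \frac{2 o}{o - \left(1 + o - 2 o^{2}\right)} = \frac{2 o}{-1 + 2 o^{2}}$)
$s{\left(6,2 \right)} \left(J{\left(6 \right)} - 10\right) = 3 \left(2 \cdot 6 \frac{1}{-1 + 2 \cdot 6^{2}} - 10\right) = 3 \left(2 \cdot 6 \frac{1}{-1 + 2 \cdot 36} - 10\right) = 3 \left(2 \cdot 6 \frac{1}{-1 + 72} - 10\right) = 3 \left(2 \cdot 6 \cdot \frac{1}{71} - 10\right) = 3 \left(\frac{12}{71} - 10\right) = 3 \left(- \frac{698}{71}\right) = - \frac{2094}{71}$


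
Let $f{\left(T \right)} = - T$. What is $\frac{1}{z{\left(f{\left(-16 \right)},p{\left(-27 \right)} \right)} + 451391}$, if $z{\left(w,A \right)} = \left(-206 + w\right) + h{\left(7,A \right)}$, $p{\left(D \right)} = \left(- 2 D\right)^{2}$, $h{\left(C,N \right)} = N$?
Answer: $\frac{1}{454117} \approx 2.2021 \cdot 10^{-6}$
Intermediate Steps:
$p{\left(D \right)} = 4 D^{2}$
$z{\left(w,A \right)} = -206 + A + w$ ($z{\left(w,A \right)} = \left(-206 + w\right) + A = -206 + A + w$)
$\frac{1}{z{\left(f{\left(-16 \right)},p{\left(-27 \right)} \right)} + 451391} = \frac{1}{\left(-206 + 4 \left(-27\right)^{2} - -16\right) + 451391} = \frac{1}{\left(-206 + 4 \cdot 729 + 16\right) + 451391} = \frac{1}{\left(-206 + 2916 + 16\right) + 451391} = \frac{1}{2726 + 451391} = \frac{1}{454117}$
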